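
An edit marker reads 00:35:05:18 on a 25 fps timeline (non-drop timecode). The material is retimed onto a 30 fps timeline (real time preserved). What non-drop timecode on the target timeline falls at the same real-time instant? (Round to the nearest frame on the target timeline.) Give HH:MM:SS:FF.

00:35:05:22

Source frame index: (0×3600 + 35×60 + 5) × 25 + 18 = 52643.
Real time: 52643 / (25) = 52643/25 s.
Target frame: (52643/25) × (30) = 315858/5 ≈ 63171.600 → 63172.
At 30 labels/s: frame 63172 → 00:35:05:22.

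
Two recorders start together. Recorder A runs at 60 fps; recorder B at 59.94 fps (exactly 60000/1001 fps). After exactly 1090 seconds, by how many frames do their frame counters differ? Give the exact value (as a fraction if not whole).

A emits 60 × 1090 = 65400 frames; B emits 60000/1001 × 1090 = 65400000/1001.
Difference = 65400/1001 frames (≈ 65.3347); B is behind A.

65400/1001 frames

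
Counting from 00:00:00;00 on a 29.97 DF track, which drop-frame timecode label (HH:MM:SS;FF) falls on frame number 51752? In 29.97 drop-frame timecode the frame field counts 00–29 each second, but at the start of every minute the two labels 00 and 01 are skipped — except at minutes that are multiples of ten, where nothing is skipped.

Ten DF minutes hold 17982 frames, so frame 51752 lies in block 2 (frames 35964–53945) with 15788 frames into that block.
The block's first minute is 1800 frames and the rest 1798 each; 15788 frames reaches minute 8, so 2 × 18 + 8 × 2 = 52 labels have been skipped so far.
Adding those back, label number 51752 + 52 = 51804 at 30 labels/s is 1726 s + 24 f = 0 h 28 min 46 s frame 24, i.e. 00:28:46;24.

00:28:46;24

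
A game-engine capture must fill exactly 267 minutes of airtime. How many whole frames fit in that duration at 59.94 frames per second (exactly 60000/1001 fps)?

267 min = 16020 s.
Frames = 16020 × 60000/1001 = 961200000/1001 ≈ 960239.7602.
Complete frames: 960239.

960239 frames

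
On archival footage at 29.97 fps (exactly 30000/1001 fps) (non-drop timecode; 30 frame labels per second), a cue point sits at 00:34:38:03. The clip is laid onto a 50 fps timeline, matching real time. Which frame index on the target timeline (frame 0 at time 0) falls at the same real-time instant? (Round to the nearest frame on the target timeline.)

frame 104009

Source frame index: (0×3600 + 34×60 + 38) × 30 + 3 = 62343.
Real time: 62343 / (30000/1001) = 20801781/10000 s.
Target frame: (20801781/10000) × (50) = 20801781/200 ≈ 104008.905 → 104009.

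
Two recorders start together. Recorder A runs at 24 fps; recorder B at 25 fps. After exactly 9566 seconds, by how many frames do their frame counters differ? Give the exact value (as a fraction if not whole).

A emits 24 × 9566 = 229584 frames; B emits 25 × 9566 = 239150.
Difference = 9566 frames; B is ahead of A.

9566 frames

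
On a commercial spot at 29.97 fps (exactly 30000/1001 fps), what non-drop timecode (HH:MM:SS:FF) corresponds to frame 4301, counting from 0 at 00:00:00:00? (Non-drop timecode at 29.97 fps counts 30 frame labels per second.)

00:02:23:11

4301 ÷ 30 = 143 full seconds, remainder 11 frames.
143 s = 0 h 2 min 23 s.
Timecode: 00:02:23:11.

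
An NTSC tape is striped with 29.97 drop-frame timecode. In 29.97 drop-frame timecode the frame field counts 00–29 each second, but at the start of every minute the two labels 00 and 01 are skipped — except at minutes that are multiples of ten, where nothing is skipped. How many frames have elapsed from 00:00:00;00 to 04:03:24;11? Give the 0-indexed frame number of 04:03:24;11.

Complete 10-minute blocks: 24, each 17982 frames → 431568.
Remaining 3 whole minutes in the current block: 1800 + 2 × 1798 = 5396 frames.
Within the current minute: 24 × 30 + 11 − 2 = 729 (labels ;00/;01 skipped at this minute). Total = 431568 + 5396 + 729 = 437693.

437693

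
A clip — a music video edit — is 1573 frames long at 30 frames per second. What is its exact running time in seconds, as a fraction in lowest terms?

Running time = 1573 ÷ (30) = 1573 × 1/30 = 1573/30 s.

1573/30 seconds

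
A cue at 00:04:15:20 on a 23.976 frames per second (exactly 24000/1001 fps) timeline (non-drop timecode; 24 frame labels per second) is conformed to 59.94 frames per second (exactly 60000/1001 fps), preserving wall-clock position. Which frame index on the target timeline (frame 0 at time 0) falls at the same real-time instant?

Source frame index: (0×3600 + 4×60 + 15) × 24 + 20 = 6140.
Real time: 6140 / (24000/1001) = 307307/1200 s.
Target frame: (307307/1200) × (60000/1001) = 15350.

frame 15350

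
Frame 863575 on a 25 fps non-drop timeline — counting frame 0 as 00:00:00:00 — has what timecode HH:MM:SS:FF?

09:35:43:00

863575 ÷ 25 = 34543 full seconds, remainder 0 frames.
34543 s = 9 h 35 min 43 s.
Timecode: 09:35:43:00.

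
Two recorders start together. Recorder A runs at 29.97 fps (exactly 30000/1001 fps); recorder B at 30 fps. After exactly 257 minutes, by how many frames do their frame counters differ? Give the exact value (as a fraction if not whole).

462600/1001 frames

257 min = 15420 s.
A emits 30000/1001 × 15420 = 462600000/1001 frames; B emits 30 × 15420 = 462600.
Difference = 462600/1001 frames (≈ 462.1379); B is ahead of A.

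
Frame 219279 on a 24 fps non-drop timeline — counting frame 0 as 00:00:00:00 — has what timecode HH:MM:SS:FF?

219279 ÷ 24 = 9136 full seconds, remainder 15 frames.
9136 s = 2 h 32 min 16 s.
Timecode: 02:32:16:15.

02:32:16:15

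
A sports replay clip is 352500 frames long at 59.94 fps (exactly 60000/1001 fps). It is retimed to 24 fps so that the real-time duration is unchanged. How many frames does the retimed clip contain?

Target frames = source frames × (target rate / source rate) = 352500 × (24)/(60000/1001) = 352500 × 1001/2500 = 141141.

141141 frames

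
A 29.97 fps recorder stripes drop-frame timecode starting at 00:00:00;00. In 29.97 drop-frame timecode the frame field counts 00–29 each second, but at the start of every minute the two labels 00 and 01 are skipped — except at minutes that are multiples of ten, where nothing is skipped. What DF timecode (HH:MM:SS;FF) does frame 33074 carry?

Each 10-minute DF block holds 10 × 60 × 30 − 9 × 2 = 17982 frames. 33074 ÷ 17982 → 1 full block, remainder 15092.
Within the partial block the first minute is 1800 frames and each further minute 1798, so 8 further minute boundaries passed. Total skipped labels = 18 × 1 + 2 × 8 = 34.
Non-drop label index = 33074 + 34 = 33108; at 30 labels/s that is 00:18:23:18, i.e. DF 00:18:23;18.

00:18:23;18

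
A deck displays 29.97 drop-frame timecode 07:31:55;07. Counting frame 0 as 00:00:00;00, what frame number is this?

812645

Complete 10-minute blocks: 45, each 17982 frames → 809190.
Remaining 1 whole minute in the current block: 1800 + 0 × 1798 = 1800 frames.
Within the current minute: 55 × 30 + 7 − 2 = 1655 (labels ;00/;01 skipped at this minute). Total = 809190 + 1800 + 1655 = 812645.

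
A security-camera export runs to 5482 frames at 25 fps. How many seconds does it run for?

Running time = 5482 / (25) = 219.28 s.

219.28 seconds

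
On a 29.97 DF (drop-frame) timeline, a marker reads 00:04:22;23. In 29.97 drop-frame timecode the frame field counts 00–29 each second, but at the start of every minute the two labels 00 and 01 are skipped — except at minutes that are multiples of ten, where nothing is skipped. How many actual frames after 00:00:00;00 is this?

As if non-drop at 30 labels/s: (0 × 3600 + 4 × 60 + 22) × 30 + 23 = 7883.
Minute boundaries passed: 4; those not divisible by 10: 4 − 0 = 4; dropped labels = 2 × 4 = 8.
Actual frame index = 7883 − 8 = 7875.

7875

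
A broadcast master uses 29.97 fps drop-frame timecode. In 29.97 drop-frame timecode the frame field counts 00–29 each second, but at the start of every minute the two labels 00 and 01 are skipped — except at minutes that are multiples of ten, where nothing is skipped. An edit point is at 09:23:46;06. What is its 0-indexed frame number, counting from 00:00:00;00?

1013772

Complete 10-minute blocks: 56, each 17982 frames → 1006992.
Remaining 3 whole minutes in the current block: 1800 + 2 × 1798 = 5396 frames.
Within the current minute: 46 × 30 + 6 − 2 = 1384 (labels ;00/;01 skipped at this minute). Total = 1006992 + 5396 + 1384 = 1013772.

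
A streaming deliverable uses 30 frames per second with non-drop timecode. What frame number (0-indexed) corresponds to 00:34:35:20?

Total seconds to the label: (0 × 3600 + 34 × 60 + 35) = 2075.
Frame index = 2075 × 30 + 20 = 62270.

62270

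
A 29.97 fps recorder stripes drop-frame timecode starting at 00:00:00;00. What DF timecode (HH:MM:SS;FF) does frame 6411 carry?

00:03:33;27

Each 10-minute DF block holds 10 × 60 × 30 − 9 × 2 = 17982 frames. 6411 ÷ 17982 → 0 full blocks, remainder 6411.
Within the partial block the first minute is 1800 frames and each further minute 1798, so 3 further minute boundaries passed. Total skipped labels = 18 × 0 + 2 × 3 = 6.
Non-drop label index = 6411 + 6 = 6417; at 30 labels/s that is 00:03:33:27, i.e. DF 00:03:33;27.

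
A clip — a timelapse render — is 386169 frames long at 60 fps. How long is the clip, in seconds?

Running time = 386169 / (60) = 6436.15 s.

6436.15 seconds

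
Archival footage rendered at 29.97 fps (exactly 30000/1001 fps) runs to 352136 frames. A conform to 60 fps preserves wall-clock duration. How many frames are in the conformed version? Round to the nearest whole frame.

Frames at target rate = 352136 × (60) / (30000/1001) = 88122034/125 ≈ 704976.272.
Nearest whole frame: 704976.

704976 frames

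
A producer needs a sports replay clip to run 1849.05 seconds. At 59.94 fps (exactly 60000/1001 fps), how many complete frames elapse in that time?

Frames = 1849.05 × 60000/1001 = 15849000/143 ≈ 110832.1678.
Complete frames: 110832.

110832 frames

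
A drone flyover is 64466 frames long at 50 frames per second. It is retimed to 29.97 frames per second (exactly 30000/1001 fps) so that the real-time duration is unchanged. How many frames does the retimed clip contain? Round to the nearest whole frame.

38641 frames

Frames at target rate = 64466 × (30000/1001) / (50) = 38679600/1001 ≈ 38640.959.
Nearest whole frame: 38641.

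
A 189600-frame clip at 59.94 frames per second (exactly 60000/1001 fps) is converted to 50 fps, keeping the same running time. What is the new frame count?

Target frames = source frames × (target rate / source rate) = 189600 × (50)/(60000/1001) = 189600 × 1001/1200 = 158158.

158158 frames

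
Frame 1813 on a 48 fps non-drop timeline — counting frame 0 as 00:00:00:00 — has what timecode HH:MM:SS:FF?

00:00:37:37

1813 ÷ 48 = 37 full seconds, remainder 37 frames.
37 s = 0 h 0 min 37 s.
Timecode: 00:00:37:37.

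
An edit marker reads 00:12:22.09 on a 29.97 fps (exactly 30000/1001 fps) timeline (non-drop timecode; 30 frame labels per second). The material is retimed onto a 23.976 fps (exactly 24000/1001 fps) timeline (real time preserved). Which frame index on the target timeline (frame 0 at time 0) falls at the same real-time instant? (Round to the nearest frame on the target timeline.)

Source frame index: (0×3600 + 12×60 + 22) × 30 + 9 = 22269.
Real time: 22269 / (30000/1001) = 7430423/10000 s.
Target frame: (7430423/10000) × (24000/1001) = 89076/5 ≈ 17815.200 → 17815.

frame 17815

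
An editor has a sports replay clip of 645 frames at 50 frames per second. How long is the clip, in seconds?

Running time = 645 / (50) = 12.9 s.

12.9 seconds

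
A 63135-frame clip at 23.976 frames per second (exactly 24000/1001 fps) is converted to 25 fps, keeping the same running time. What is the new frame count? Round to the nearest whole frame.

Frames at target rate = 63135 × (25) / (24000/1001) = 4213209/64 ≈ 65831.391.
Nearest whole frame: 65831.

65831 frames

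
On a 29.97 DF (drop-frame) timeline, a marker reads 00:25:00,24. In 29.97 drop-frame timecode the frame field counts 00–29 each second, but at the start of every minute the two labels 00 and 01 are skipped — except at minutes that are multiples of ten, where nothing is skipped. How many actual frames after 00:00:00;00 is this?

Complete 10-minute blocks: 2, each 17982 frames → 35964.
Remaining 5 whole minutes in the current block: 1800 + 4 × 1798 = 8992 frames.
Within the current minute: 0 × 30 + 24 − 2 = 22 (labels ;00/;01 skipped at this minute). Total = 35964 + 8992 + 22 = 44978.

44978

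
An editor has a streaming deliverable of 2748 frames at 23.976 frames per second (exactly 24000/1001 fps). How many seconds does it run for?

114.6145 seconds

Running time = 2748 / (24000/1001) = 114.6145 s.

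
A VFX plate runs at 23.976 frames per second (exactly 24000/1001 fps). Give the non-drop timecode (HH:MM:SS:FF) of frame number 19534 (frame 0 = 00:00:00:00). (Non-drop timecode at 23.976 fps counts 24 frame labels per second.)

19534 ÷ 24 = 813 full seconds, remainder 22 frames.
813 s = 0 h 13 min 33 s.
Timecode: 00:13:33:22.

00:13:33:22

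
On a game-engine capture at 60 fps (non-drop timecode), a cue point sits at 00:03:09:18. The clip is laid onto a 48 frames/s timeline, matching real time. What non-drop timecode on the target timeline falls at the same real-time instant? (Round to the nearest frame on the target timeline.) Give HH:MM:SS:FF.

00:03:09:14

Source frame index: (0×3600 + 3×60 + 9) × 60 + 18 = 11358.
Real time: 11358 / (60) = 1893/10 s.
Target frame: (1893/10) × (48) = 45432/5 ≈ 9086.400 → 9086.
At 48 labels/s: frame 9086 → 00:03:09:14.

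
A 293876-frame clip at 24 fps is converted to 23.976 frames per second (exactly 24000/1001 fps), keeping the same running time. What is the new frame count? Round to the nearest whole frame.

Frames at target rate = 293876 × (24000/1001) / (24) = 26716000/91 ≈ 293582.418.
Nearest whole frame: 293582.

293582 frames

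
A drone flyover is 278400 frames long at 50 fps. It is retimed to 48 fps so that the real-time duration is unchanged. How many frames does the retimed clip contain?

Target frames = source frames × (target rate / source rate) = 278400 × (48)/(50) = 278400 × 24/25 = 267264.

267264 frames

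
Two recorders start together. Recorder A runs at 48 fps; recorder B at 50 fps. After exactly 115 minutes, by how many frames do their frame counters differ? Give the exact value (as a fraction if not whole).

115 min = 6900 s.
A emits 48 × 6900 = 331200 frames; B emits 50 × 6900 = 345000.
Difference = 13800 frames; B is ahead of A.

13800 frames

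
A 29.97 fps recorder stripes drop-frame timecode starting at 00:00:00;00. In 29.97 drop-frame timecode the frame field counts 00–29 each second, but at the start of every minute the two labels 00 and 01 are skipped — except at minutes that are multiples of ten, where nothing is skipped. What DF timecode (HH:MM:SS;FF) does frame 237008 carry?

Each 10-minute DF block holds 10 × 60 × 30 − 9 × 2 = 17982 frames. 237008 ÷ 17982 → 13 full blocks, remainder 3242.
Within the partial block the first minute is 1800 frames and each further minute 1798, so 1 further minute boundary passed. Total skipped labels = 18 × 13 + 2 × 1 = 236.
Non-drop label index = 237008 + 236 = 237244; at 30 labels/s that is 02:11:48:04, i.e. DF 02:11:48;04.

02:11:48;04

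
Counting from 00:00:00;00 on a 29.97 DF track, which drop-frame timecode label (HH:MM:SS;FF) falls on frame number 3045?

00:01:41;17

Ten DF minutes hold 17982 frames, so frame 3045 lies in block 0 (frames 0–17981) with 3045 frames into that block.
The block's first minute is 1800 frames and the rest 1798 each; 3045 frames reaches minute 1, so 0 × 18 + 1 × 2 = 2 labels have been skipped so far.
Adding those back, label number 3045 + 2 = 3047 at 30 labels/s is 101 s + 17 f = 0 h 1 min 41 s frame 17, i.e. 00:01:41;17.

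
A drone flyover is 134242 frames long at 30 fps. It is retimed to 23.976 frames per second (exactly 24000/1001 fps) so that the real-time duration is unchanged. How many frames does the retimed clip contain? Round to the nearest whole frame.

107286 frames

Frames at target rate = 134242 × (24000/1001) / (30) = 107393600/1001 ≈ 107286.314.
Nearest whole frame: 107286.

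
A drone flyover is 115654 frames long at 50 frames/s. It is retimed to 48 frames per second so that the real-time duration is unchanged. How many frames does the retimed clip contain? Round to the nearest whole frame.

Frames at target rate = 115654 × (48) / (50) = 2775696/25 ≈ 111027.840.
Nearest whole frame: 111028.

111028 frames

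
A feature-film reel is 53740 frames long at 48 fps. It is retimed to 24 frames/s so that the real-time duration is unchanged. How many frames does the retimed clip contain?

26870 frames

Target frames = source frames × (target rate / source rate) = 53740 × (24)/(48) = 53740 × 1/2 = 26870.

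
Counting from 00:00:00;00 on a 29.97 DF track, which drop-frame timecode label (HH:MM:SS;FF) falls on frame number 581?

00:00:19;11

Ten DF minutes hold 17982 frames, so frame 581 lies in block 0 (frames 0–17981) with 581 frames into that block.
The block's first minute is 1800 frames and the rest 1798 each; 581 frames reaches minute 0, so 0 × 18 + 0 × 2 = 0 labels have been skipped so far.
Adding those back, label number 581 + 0 = 581 at 30 labels/s is 19 s + 11 f = 0 h 0 min 19 s frame 11, i.e. 00:00:19;11.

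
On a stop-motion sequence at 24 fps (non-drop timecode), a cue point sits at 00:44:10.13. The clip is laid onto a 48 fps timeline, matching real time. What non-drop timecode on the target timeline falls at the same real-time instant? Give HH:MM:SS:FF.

Source frame index: (0×3600 + 44×60 + 10) × 24 + 13 = 63613.
Real time: 63613 / (24) = 63613/24 s.
Target frame: (63613/24) × (48) = 127226.
At 48 labels/s: frame 127226 → 00:44:10:26.

00:44:10:26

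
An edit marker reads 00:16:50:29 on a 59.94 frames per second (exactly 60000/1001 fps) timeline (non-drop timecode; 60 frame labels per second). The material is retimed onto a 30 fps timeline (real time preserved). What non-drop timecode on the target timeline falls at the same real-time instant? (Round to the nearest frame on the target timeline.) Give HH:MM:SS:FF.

Source frame index: (0×3600 + 16×60 + 50) × 60 + 29 = 60629.
Real time: 60629 / (60000/1001) = 60689629/60000 s.
Target frame: (60689629/60000) × (30) = 60689629/2000 ≈ 30344.815 → 30345.
At 30 labels/s: frame 30345 → 00:16:51:15.

00:16:51:15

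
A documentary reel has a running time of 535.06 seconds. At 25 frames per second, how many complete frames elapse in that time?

Frames = 535.06 × 25 = 26753/2 ≈ 13376.5000.
Complete frames: 13376.

13376 frames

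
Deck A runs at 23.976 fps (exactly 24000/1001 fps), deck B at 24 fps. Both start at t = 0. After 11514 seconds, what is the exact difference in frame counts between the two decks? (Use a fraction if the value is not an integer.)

276336/1001 frames

A emits 24000/1001 × 11514 = 276336000/1001 frames; B emits 24 × 11514 = 276336.
Difference = 276336/1001 frames (≈ 276.0599); B is ahead of A.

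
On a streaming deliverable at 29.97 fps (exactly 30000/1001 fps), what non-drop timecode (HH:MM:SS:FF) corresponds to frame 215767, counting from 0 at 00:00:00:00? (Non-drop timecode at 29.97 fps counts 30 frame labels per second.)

01:59:52:07

215767 ÷ 30 = 7192 full seconds, remainder 7 frames.
7192 s = 1 h 59 min 52 s.
Timecode: 01:59:52:07.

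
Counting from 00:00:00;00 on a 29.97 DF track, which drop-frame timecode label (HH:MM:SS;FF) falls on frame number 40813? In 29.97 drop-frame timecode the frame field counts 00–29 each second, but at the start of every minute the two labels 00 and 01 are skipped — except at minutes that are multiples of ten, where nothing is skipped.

Ten DF minutes hold 17982 frames, so frame 40813 lies in block 2 (frames 35964–53945) with 4849 frames into that block.
The block's first minute is 1800 frames and the rest 1798 each; 4849 frames reaches minute 2, so 2 × 18 + 2 × 2 = 40 labels have been skipped so far.
Adding those back, label number 40813 + 40 = 40853 at 30 labels/s is 1361 s + 23 f = 0 h 22 min 41 s frame 23, i.e. 00:22:41;23.

00:22:41;23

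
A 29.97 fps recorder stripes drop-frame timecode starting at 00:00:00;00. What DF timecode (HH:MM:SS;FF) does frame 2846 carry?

Each 10-minute DF block holds 10 × 60 × 30 − 9 × 2 = 17982 frames. 2846 ÷ 17982 → 0 full blocks, remainder 2846.
Within the partial block the first minute is 1800 frames and each further minute 1798, so 1 further minute boundary passed. Total skipped labels = 18 × 0 + 2 × 1 = 2.
Non-drop label index = 2846 + 2 = 2848; at 30 labels/s that is 00:01:34:28, i.e. DF 00:01:34;28.

00:01:34;28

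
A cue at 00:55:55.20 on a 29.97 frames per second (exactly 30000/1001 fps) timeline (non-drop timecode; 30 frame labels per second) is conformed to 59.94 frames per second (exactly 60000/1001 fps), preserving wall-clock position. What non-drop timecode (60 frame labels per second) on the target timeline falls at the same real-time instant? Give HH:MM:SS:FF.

00:55:55:40

Source frame index: (0×3600 + 55×60 + 55) × 30 + 20 = 100670.
Real time: 100670 / (30000/1001) = 10077067/3000 s.
Target frame: (10077067/3000) × (60000/1001) = 201340.
At 60 labels/s: frame 201340 → 00:55:55:40.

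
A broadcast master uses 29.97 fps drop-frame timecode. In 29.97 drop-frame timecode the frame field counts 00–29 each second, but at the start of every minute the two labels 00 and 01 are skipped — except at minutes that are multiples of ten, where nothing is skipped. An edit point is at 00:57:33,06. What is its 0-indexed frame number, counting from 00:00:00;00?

Complete 10-minute blocks: 5, each 17982 frames → 89910.
Remaining 7 whole minutes in the current block: 1800 + 6 × 1798 = 12588 frames.
Within the current minute: 33 × 30 + 6 − 2 = 994 (labels ;00/;01 skipped at this minute). Total = 89910 + 12588 + 994 = 103492.

103492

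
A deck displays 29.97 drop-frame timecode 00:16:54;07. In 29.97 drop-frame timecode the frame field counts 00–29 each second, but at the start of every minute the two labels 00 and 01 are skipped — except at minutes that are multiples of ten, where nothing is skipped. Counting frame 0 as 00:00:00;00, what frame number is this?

As if non-drop at 30 labels/s: (0 × 3600 + 16 × 60 + 54) × 30 + 7 = 30427.
Minute boundaries passed: 16; those not divisible by 10: 16 − 1 = 15; dropped labels = 2 × 15 = 30.
Actual frame index = 30427 − 30 = 30397.

30397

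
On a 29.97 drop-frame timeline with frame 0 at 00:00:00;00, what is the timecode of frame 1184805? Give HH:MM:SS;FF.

Ten DF minutes hold 17982 frames, so frame 1184805 lies in block 65 (frames 1168830–1186811) with 15975 frames into that block.
The block's first minute is 1800 frames and the rest 1798 each; 15975 frames reaches minute 8, so 65 × 18 + 8 × 2 = 1186 labels have been skipped so far.
Adding those back, label number 1184805 + 1186 = 1185991 at 30 labels/s is 39533 s + 1 f = 10 h 58 min 53 s frame 1, i.e. 10:58:53;01.

10:58:53;01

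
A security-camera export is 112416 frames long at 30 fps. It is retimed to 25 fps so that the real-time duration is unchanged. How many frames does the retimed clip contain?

93680 frames

Target frames = source frames × (target rate / source rate) = 112416 × (25)/(30) = 112416 × 5/6 = 93680.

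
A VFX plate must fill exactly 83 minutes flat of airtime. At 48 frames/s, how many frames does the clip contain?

83 min = 4980 s.
Frames = 4980 × 48 = 239040.

239040 frames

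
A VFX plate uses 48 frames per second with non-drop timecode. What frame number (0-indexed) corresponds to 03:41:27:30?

Total seconds to the label: (3 × 3600 + 41 × 60 + 27) = 13287.
Frame index = 13287 × 48 + 30 = 637806.

637806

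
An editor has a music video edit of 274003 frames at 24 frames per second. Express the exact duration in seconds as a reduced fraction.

274003/24 seconds

Running time = 274003 ÷ (24) = 274003 × 1/24 = 274003/24 s.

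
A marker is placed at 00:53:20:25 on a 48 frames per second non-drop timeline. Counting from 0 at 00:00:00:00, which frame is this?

frame 153625

Total seconds to the label: (0 × 3600 + 53 × 60 + 20) = 3200.
Frame index = 3200 × 48 + 25 = 153625.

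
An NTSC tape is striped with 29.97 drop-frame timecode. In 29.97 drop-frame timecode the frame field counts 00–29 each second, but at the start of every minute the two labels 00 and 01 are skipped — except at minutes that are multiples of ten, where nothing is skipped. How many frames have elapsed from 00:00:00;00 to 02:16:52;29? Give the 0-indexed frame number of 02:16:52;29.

246143

Complete 10-minute blocks: 13, each 17982 frames → 233766.
Remaining 6 whole minutes in the current block: 1800 + 5 × 1798 = 10790 frames.
Within the current minute: 52 × 30 + 29 − 2 = 1587 (labels ;00/;01 skipped at this minute). Total = 233766 + 10790 + 1587 = 246143.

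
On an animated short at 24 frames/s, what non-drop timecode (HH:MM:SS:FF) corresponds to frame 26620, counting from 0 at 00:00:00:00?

26620 ÷ 24 = 1109 full seconds, remainder 4 frames.
1109 s = 0 h 18 min 29 s.
Timecode: 00:18:29:04.

00:18:29:04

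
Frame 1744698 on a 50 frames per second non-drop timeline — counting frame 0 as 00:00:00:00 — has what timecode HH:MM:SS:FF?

1744698 ÷ 50 = 34893 full seconds, remainder 48 frames.
34893 s = 9 h 41 min 33 s.
Timecode: 09:41:33:48.

09:41:33:48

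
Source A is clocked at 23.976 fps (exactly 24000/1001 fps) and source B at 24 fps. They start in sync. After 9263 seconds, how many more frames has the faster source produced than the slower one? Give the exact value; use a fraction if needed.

A emits 24000/1001 × 9263 = 222312000/1001 frames; B emits 24 × 9263 = 222312.
Difference = 222312/1001 frames (≈ 222.0899); B is ahead of A.

222312/1001 frames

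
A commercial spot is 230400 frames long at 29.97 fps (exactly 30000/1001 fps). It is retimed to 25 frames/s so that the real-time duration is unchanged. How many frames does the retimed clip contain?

192192 frames

Target frames = source frames × (target rate / source rate) = 230400 × (25)/(30000/1001) = 230400 × 1001/1200 = 192192.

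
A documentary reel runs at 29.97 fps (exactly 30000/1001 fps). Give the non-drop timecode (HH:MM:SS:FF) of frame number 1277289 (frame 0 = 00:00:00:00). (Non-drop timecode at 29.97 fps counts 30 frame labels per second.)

11:49:36:09

1277289 ÷ 30 = 42576 full seconds, remainder 9 frames.
42576 s = 11 h 49 min 36 s.
Timecode: 11:49:36:09.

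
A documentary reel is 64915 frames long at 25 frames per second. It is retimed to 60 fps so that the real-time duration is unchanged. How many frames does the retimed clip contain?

155796 frames

Target frames = source frames × (target rate / source rate) = 64915 × (60)/(25) = 64915 × 12/5 = 155796.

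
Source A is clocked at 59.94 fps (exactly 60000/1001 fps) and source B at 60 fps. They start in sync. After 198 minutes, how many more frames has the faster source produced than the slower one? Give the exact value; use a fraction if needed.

64800/91 frames

198 min = 11880 s.
A emits 60000/1001 × 11880 = 64800000/91 frames; B emits 60 × 11880 = 712800.
Difference = 64800/91 frames (≈ 712.0879); B is ahead of A.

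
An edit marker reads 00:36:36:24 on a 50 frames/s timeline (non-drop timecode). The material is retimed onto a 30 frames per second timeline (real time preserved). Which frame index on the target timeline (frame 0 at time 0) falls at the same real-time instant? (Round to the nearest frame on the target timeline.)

frame 65894

Source frame index: (0×3600 + 36×60 + 36) × 50 + 24 = 109824.
Real time: 109824 / (50) = 54912/25 s.
Target frame: (54912/25) × (30) = 329472/5 ≈ 65894.400 → 65894.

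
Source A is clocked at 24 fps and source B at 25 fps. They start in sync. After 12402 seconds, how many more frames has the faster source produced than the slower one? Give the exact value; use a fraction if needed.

12402 frames

A emits 24 × 12402 = 297648 frames; B emits 25 × 12402 = 310050.
Difference = 12402 frames; B is ahead of A.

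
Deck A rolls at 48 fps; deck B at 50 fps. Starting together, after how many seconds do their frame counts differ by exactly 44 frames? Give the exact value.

22 seconds

The gap grows by |50 − 48| = 2 frames per second.
Time for a 44-frame gap: 44 ÷ (2) = 22 s.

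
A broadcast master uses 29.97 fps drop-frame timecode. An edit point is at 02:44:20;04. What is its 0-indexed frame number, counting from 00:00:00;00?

295508

As if non-drop at 30 labels/s: (2 × 3600 + 44 × 60 + 20) × 30 + 4 = 295804.
Minute boundaries passed: 164; those not divisible by 10: 164 − 16 = 148; dropped labels = 2 × 148 = 296.
Actual frame index = 295804 − 296 = 295508.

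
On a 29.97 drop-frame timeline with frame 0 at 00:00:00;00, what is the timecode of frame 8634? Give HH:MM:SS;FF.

00:04:48;02

Ten DF minutes hold 17982 frames, so frame 8634 lies in block 0 (frames 0–17981) with 8634 frames into that block.
The block's first minute is 1800 frames and the rest 1798 each; 8634 frames reaches minute 4, so 0 × 18 + 4 × 2 = 8 labels have been skipped so far.
Adding those back, label number 8634 + 8 = 8642 at 30 labels/s is 288 s + 2 f = 0 h 4 min 48 s frame 2, i.e. 00:04:48;02.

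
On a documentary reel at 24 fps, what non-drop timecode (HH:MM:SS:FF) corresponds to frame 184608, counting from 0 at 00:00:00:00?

184608 ÷ 24 = 7692 full seconds, remainder 0 frames.
7692 s = 2 h 8 min 12 s.
Timecode: 02:08:12:00.

02:08:12:00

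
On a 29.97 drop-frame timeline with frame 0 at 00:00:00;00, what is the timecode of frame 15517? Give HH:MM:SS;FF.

Each 10-minute DF block holds 10 × 60 × 30 − 9 × 2 = 17982 frames. 15517 ÷ 17982 → 0 full blocks, remainder 15517.
Within the partial block the first minute is 1800 frames and each further minute 1798, so 8 further minute boundaries passed. Total skipped labels = 18 × 0 + 2 × 8 = 16.
Non-drop label index = 15517 + 16 = 15533; at 30 labels/s that is 00:08:37:23, i.e. DF 00:08:37;23.

00:08:37;23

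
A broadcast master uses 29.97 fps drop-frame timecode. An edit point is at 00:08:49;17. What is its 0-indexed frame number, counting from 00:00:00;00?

15871

As if non-drop at 30 labels/s: (0 × 3600 + 8 × 60 + 49) × 30 + 17 = 15887.
Minute boundaries passed: 8; those not divisible by 10: 8 − 0 = 8; dropped labels = 2 × 8 = 16.
Actual frame index = 15887 − 16 = 15871.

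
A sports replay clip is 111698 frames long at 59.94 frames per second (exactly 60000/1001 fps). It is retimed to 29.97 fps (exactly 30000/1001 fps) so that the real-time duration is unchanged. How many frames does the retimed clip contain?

55849 frames

Target frames = source frames × (target rate / source rate) = 111698 × (30000/1001)/(60000/1001) = 111698 × 1/2 = 55849.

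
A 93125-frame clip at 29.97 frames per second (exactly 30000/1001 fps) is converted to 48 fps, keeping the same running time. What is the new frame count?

Target frames = source frames × (target rate / source rate) = 93125 × (48)/(30000/1001) = 93125 × 1001/625 = 149149.

149149 frames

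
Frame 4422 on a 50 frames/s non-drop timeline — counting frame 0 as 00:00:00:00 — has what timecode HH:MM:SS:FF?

00:01:28:22

4422 ÷ 50 = 88 full seconds, remainder 22 frames.
88 s = 0 h 1 min 28 s.
Timecode: 00:01:28:22.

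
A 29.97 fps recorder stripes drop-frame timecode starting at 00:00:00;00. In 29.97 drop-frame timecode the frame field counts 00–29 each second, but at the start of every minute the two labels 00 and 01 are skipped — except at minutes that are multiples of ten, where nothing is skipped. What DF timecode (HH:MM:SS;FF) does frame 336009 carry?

03:06:51;15

Ten DF minutes hold 17982 frames, so frame 336009 lies in block 18 (frames 323676–341657) with 12333 frames into that block.
The block's first minute is 1800 frames and the rest 1798 each; 12333 frames reaches minute 6, so 18 × 18 + 6 × 2 = 336 labels have been skipped so far.
Adding those back, label number 336009 + 336 = 336345 at 30 labels/s is 11211 s + 15 f = 3 h 6 min 51 s frame 15, i.e. 03:06:51;15.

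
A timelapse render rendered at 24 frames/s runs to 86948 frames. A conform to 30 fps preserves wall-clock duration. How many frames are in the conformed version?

108685 frames

Target frames = source frames × (target rate / source rate) = 86948 × (30)/(24) = 86948 × 5/4 = 108685.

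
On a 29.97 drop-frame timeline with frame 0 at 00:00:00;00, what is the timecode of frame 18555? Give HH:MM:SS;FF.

00:10:19;03

Ten DF minutes hold 17982 frames, so frame 18555 lies in block 1 (frames 17982–35963) with 573 frames into that block.
The block's first minute is 1800 frames and the rest 1798 each; 573 frames reaches minute 0, so 1 × 18 + 0 × 2 = 18 labels have been skipped so far.
Adding those back, label number 18555 + 18 = 18573 at 30 labels/s is 619 s + 3 f = 0 h 10 min 19 s frame 3, i.e. 00:10:19;03.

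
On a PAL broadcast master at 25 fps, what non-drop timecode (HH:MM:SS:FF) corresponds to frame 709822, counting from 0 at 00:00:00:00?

709822 ÷ 25 = 28392 full seconds, remainder 22 frames.
28392 s = 7 h 53 min 12 s.
Timecode: 07:53:12:22.

07:53:12:22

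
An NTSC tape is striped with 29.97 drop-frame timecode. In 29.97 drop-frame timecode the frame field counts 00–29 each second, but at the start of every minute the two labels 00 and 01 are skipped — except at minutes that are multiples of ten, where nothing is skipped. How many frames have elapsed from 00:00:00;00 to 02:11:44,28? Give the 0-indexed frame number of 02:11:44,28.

As if non-drop at 30 labels/s: (2 × 3600 + 11 × 60 + 44) × 30 + 28 = 237148.
Minute boundaries passed: 131; those not divisible by 10: 131 − 13 = 118; dropped labels = 2 × 118 = 236.
Actual frame index = 237148 − 236 = 236912.

236912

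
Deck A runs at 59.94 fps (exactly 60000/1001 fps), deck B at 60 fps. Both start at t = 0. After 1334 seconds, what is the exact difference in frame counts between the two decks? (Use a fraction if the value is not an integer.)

80040/1001 frames

A emits 60000/1001 × 1334 = 80040000/1001 frames; B emits 60 × 1334 = 80040.
Difference = 80040/1001 frames (≈ 79.9600); B is ahead of A.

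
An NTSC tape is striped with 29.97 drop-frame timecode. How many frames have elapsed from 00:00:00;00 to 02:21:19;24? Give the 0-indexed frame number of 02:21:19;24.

254140

Complete 10-minute blocks: 14, each 17982 frames → 251748.
Remaining 1 whole minute in the current block: 1800 + 0 × 1798 = 1800 frames.
Within the current minute: 19 × 30 + 24 − 2 = 592 (labels ;00/;01 skipped at this minute). Total = 251748 + 1800 + 592 = 254140.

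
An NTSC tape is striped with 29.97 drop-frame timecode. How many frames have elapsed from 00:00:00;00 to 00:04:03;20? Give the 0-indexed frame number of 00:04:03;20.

As if non-drop at 30 labels/s: (0 × 3600 + 4 × 60 + 3) × 30 + 20 = 7310.
Minute boundaries passed: 4; those not divisible by 10: 4 − 0 = 4; dropped labels = 2 × 4 = 8.
Actual frame index = 7310 − 8 = 7302.

7302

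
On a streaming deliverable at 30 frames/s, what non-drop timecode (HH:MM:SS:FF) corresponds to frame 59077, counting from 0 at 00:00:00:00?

59077 ÷ 30 = 1969 full seconds, remainder 7 frames.
1969 s = 0 h 32 min 49 s.
Timecode: 00:32:49:07.

00:32:49:07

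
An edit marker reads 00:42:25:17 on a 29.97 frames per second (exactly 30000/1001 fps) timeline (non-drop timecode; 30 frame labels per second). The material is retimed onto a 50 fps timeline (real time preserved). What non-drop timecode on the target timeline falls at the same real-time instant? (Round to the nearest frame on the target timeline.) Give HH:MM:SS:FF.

00:42:28:06

Source frame index: (0×3600 + 42×60 + 25) × 30 + 17 = 76367.
Real time: 76367 / (30000/1001) = 76443367/30000 s.
Target frame: (76443367/30000) × (50) = 76443367/600 ≈ 127405.612 → 127406.
At 50 labels/s: frame 127406 → 00:42:28:06.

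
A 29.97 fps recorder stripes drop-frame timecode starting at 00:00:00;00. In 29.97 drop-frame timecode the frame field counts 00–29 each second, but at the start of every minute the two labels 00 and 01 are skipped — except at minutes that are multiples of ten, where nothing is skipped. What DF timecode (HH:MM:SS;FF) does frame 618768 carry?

Ten DF minutes hold 17982 frames, so frame 618768 lies in block 34 (frames 611388–629369) with 7380 frames into that block.
The block's first minute is 1800 frames and the rest 1798 each; 7380 frames reaches minute 4, so 34 × 18 + 4 × 2 = 620 labels have been skipped so far.
Adding those back, label number 618768 + 620 = 619388 at 30 labels/s is 20646 s + 8 f = 5 h 44 min 6 s frame 8, i.e. 05:44:06;08.

05:44:06;08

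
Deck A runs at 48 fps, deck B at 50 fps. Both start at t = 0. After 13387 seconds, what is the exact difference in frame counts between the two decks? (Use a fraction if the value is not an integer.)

26774 frames

A emits 48 × 13387 = 642576 frames; B emits 50 × 13387 = 669350.
Difference = 26774 frames; B is ahead of A.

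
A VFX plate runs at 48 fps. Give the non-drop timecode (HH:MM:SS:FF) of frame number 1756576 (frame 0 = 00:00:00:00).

1756576 ÷ 48 = 36595 full seconds, remainder 16 frames.
36595 s = 10 h 9 min 55 s.
Timecode: 10:09:55:16.

10:09:55:16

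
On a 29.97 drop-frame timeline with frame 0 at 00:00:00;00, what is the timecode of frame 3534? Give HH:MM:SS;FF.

Each 10-minute DF block holds 10 × 60 × 30 − 9 × 2 = 17982 frames. 3534 ÷ 17982 → 0 full blocks, remainder 3534.
Within the partial block the first minute is 1800 frames and each further minute 1798, so 1 further minute boundary passed. Total skipped labels = 18 × 0 + 2 × 1 = 2.
Non-drop label index = 3534 + 2 = 3536; at 30 labels/s that is 00:01:57:26, i.e. DF 00:01:57;26.

00:01:57;26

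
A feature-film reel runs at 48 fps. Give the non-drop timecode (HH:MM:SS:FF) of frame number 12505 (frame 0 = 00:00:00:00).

12505 ÷ 48 = 260 full seconds, remainder 25 frames.
260 s = 0 h 4 min 20 s.
Timecode: 00:04:20:25.

00:04:20:25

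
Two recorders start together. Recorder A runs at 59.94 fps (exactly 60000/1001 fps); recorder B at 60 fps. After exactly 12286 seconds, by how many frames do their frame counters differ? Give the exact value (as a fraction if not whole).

A emits 60000/1001 × 12286 = 737160000/1001 frames; B emits 60 × 12286 = 737160.
Difference = 737160/1001 frames (≈ 736.4236); B is ahead of A.

737160/1001 frames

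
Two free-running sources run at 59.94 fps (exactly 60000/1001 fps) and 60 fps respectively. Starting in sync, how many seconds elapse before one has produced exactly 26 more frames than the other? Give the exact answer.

13013/30 seconds

The gap grows by |60 − 60000/1001| = 60/1001 frames per second.
Time for a 26-frame gap: 26 ÷ (60/1001) = 13013/30 s.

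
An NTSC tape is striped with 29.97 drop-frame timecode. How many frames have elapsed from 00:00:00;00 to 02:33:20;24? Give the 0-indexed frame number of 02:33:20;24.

275748

Complete 10-minute blocks: 15, each 17982 frames → 269730.
Remaining 3 whole minutes in the current block: 1800 + 2 × 1798 = 5396 frames.
Within the current minute: 20 × 30 + 24 − 2 = 622 (labels ;00/;01 skipped at this minute). Total = 269730 + 5396 + 622 = 275748.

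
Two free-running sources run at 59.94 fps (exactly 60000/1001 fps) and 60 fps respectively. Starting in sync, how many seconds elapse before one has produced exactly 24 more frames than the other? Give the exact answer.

400.4 seconds

The gap grows by |60 − 60000/1001| = 60/1001 frames per second.
Time for a 24-frame gap: 24 ÷ (60/1001) = 400.4 s.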